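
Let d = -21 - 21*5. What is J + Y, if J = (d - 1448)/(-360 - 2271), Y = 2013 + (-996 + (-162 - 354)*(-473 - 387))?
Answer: 1170209861/2631 ≈ 4.4478e+5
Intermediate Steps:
d = -126 (d = -21 - 105 = -126)
Y = 444777 (Y = 2013 + (-996 - 516*(-860)) = 2013 + (-996 + 443760) = 2013 + 442764 = 444777)
J = 1574/2631 (J = (-126 - 1448)/(-360 - 2271) = -1574/(-2631) = -1574*(-1/2631) = 1574/2631 ≈ 0.59825)
J + Y = 1574/2631 + 444777 = 1170209861/2631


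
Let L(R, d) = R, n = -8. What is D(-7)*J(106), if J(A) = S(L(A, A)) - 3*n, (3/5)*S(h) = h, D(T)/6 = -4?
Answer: -4816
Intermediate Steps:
D(T) = -24 (D(T) = 6*(-4) = -24)
S(h) = 5*h/3
J(A) = 24 + 5*A/3 (J(A) = 5*A/3 - 3*(-8) = 5*A/3 + 24 = 24 + 5*A/3)
D(-7)*J(106) = -24*(24 + (5/3)*106) = -24*(24 + 530/3) = -24*602/3 = -4816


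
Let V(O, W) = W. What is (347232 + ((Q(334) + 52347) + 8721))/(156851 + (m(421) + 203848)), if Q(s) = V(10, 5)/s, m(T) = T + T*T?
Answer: 136372205/179812574 ≈ 0.75841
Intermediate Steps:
m(T) = T + T**2
Q(s) = 5/s
(347232 + ((Q(334) + 52347) + 8721))/(156851 + (m(421) + 203848)) = (347232 + ((5/334 + 52347) + 8721))/(156851 + (421*(1 + 421) + 203848)) = (347232 + ((5*(1/334) + 52347) + 8721))/(156851 + (421*422 + 203848)) = (347232 + ((5/334 + 52347) + 8721))/(156851 + (177662 + 203848)) = (347232 + (17483903/334 + 8721))/(156851 + 381510) = (347232 + 20396717/334)/538361 = (136372205/334)*(1/538361) = 136372205/179812574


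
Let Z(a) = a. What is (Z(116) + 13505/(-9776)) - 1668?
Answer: -15185857/9776 ≈ -1553.4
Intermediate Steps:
(Z(116) + 13505/(-9776)) - 1668 = (116 + 13505/(-9776)) - 1668 = (116 + 13505*(-1/9776)) - 1668 = (116 - 13505/9776) - 1668 = 1120511/9776 - 1668 = -15185857/9776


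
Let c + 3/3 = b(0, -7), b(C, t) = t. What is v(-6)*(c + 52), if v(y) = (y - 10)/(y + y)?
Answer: 176/3 ≈ 58.667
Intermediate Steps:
c = -8 (c = -1 - 7 = -8)
v(y) = (-10 + y)/(2*y) (v(y) = (-10 + y)/((2*y)) = (-10 + y)*(1/(2*y)) = (-10 + y)/(2*y))
v(-6)*(c + 52) = ((½)*(-10 - 6)/(-6))*(-8 + 52) = ((½)*(-⅙)*(-16))*44 = (4/3)*44 = 176/3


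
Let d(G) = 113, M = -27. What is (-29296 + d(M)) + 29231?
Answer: 48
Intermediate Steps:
(-29296 + d(M)) + 29231 = (-29296 + 113) + 29231 = -29183 + 29231 = 48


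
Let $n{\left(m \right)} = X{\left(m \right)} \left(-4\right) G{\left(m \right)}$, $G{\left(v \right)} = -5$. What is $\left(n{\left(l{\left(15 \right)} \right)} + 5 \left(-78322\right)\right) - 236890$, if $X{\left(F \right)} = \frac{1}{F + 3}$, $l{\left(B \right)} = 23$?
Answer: $- \frac{8170490}{13} \approx -6.285 \cdot 10^{5}$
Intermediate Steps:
$X{\left(F \right)} = \frac{1}{3 + F}$
$n{\left(m \right)} = \frac{20}{3 + m}$ ($n{\left(m \right)} = \frac{1}{3 + m} \left(-4\right) \left(-5\right) = - \frac{4}{3 + m} \left(-5\right) = \frac{20}{3 + m}$)
$\left(n{\left(l{\left(15 \right)} \right)} + 5 \left(-78322\right)\right) - 236890 = \left(\frac{20}{3 + 23} + 5 \left(-78322\right)\right) - 236890 = \left(\frac{20}{26} - 391610\right) - 236890 = \left(20 \cdot \frac{1}{26} - 391610\right) - 236890 = \left(\frac{10}{13} - 391610\right) - 236890 = - \frac{5090920}{13} - 236890 = - \frac{8170490}{13}$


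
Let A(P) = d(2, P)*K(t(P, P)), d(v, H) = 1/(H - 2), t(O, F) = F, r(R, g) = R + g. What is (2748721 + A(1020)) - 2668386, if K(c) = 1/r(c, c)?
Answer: 166833301201/2076720 ≈ 80335.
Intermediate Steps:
d(v, H) = 1/(-2 + H)
K(c) = 1/(2*c) (K(c) = 1/(c + c) = 1/(2*c))
A(P) = 1/(2*P*(-2 + P)) (A(P) = (1/(2*P))/(-2 + P) = 1/(2*P*(-2 + P)))
(2748721 + A(1020)) - 2668386 = (2748721 + (½)/(1020*(-2 + 1020))) - 2668386 = (2748721 + (½)*(1/1020)/1018) - 2668386 = (2748721 + (½)*(1/1020)*(1/1018)) - 2668386 = (2748721 + 1/2076720) - 2668386 = 5708323875121/2076720 - 2668386 = 166833301201/2076720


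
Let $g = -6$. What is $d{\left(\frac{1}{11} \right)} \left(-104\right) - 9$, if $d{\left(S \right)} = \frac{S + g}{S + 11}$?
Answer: $\frac{2831}{61} \approx 46.41$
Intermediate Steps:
$d{\left(S \right)} = \frac{-6 + S}{11 + S}$ ($d{\left(S \right)} = \frac{S - 6}{S + 11} = \frac{-6 + S}{11 + S}$)
$d{\left(\frac{1}{11} \right)} \left(-104\right) - 9 = \frac{-6 + \frac{1}{11}}{11 + \frac{1}{11}} \left(-104\right) - 9 = \frac{1}{\frac{122}{11}} \left(- \frac{65}{11}\right) \left(-104\right) - 9 = \frac{11}{122} \left(- \frac{65}{11}\right) \left(-104\right) - 9 = \left(- \frac{65}{122}\right) \left(-104\right) - 9 = \frac{3380}{61} - 9 = \frac{2831}{61}$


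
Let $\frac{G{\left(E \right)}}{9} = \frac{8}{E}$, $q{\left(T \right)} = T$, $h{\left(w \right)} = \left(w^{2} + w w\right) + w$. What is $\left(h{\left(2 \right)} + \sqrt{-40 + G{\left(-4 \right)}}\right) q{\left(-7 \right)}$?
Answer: $-70 - 7 i \sqrt{58} \approx -70.0 - 53.31 i$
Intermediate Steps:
$h{\left(w \right)} = w + 2 w^{2}$ ($h{\left(w \right)} = \left(w^{2} + w^{2}\right) + w = 2 w^{2} + w = w + 2 w^{2}$)
$G{\left(E \right)} = \frac{72}{E}$ ($G{\left(E \right)} = 9 \frac{8}{E} = \frac{72}{E}$)
$\left(h{\left(2 \right)} + \sqrt{-40 + G{\left(-4 \right)}}\right) q{\left(-7 \right)} = \left(2 \left(1 + 2 \cdot 2\right) + \sqrt{-40 + \frac{72}{-4}}\right) \left(-7\right) = \left(2 \left(1 + 4\right) + \sqrt{-40 + 72 \left(- \frac{1}{4}\right)}\right) \left(-7\right) = \left(2 \cdot 5 + \sqrt{-40 - 18}\right) \left(-7\right) = \left(10 + \sqrt{-58}\right) \left(-7\right) = \left(10 + i \sqrt{58}\right) \left(-7\right) = -70 - 7 i \sqrt{58}$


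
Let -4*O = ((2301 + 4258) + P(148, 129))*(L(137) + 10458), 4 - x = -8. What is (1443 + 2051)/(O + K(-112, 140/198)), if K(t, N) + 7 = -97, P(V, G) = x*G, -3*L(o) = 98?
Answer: -10482/63388945 ≈ -0.00016536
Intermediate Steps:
x = 12 (x = 4 - 1*(-8) = 4 + 8 = 12)
L(o) = -98/3 (L(o) = -⅓*98 = -98/3)
P(V, G) = 12*G
K(t, N) = -104 (K(t, N) = -7 - 97 = -104)
O = -63388633/3 (O = -((2301 + 4258) + 12*129)*(-98/3 + 10458)/4 = -(6559 + 1548)*31276/(4*3) = -8107*31276/(4*3) = -¼*253554532/3 = -63388633/3 ≈ -2.1130e+7)
(1443 + 2051)/(O + K(-112, 140/198)) = (1443 + 2051)/(-63388633/3 - 104) = 3494/(-63388945/3) = 3494*(-3/63388945) = -10482/63388945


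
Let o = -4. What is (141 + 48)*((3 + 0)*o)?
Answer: -2268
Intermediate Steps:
(141 + 48)*((3 + 0)*o) = (141 + 48)*((3 + 0)*(-4)) = 189*(3*(-4)) = 189*(-12) = -2268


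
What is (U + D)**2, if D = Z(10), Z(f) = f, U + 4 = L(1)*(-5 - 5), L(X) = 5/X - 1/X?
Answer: 1156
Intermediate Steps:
L(X) = 4/X
U = -44 (U = -4 + (4/1)*(-5 - 5) = -4 + (4*1)*(-10) = -4 + 4*(-10) = -4 - 40 = -44)
D = 10
(U + D)**2 = (-44 + 10)**2 = (-34)**2 = 1156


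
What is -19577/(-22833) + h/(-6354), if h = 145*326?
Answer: -53051314/8060049 ≈ -6.5820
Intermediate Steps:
h = 47270
-19577/(-22833) + h/(-6354) = -19577/(-22833) + 47270/(-6354) = -19577*(-1/22833) + 47270*(-1/6354) = 19577/22833 - 23635/3177 = -53051314/8060049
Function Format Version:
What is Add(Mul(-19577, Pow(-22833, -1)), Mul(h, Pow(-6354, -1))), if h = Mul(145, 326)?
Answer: Rational(-53051314, 8060049) ≈ -6.5820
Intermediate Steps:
h = 47270
Add(Mul(-19577, Pow(-22833, -1)), Mul(h, Pow(-6354, -1))) = Add(Mul(-19577, Pow(-22833, -1)), Mul(47270, Pow(-6354, -1))) = Add(Mul(-19577, Rational(-1, 22833)), Mul(47270, Rational(-1, 6354))) = Add(Rational(19577, 22833), Rational(-23635, 3177)) = Rational(-53051314, 8060049)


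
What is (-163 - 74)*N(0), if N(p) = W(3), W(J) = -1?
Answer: 237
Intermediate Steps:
N(p) = -1
(-163 - 74)*N(0) = (-163 - 74)*(-1) = -237*(-1) = 237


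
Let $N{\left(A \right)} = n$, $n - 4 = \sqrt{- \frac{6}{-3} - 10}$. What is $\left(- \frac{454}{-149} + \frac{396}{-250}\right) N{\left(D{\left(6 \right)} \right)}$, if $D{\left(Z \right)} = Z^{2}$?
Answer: $\frac{108992}{18625} + \frac{54496 i \sqrt{2}}{18625} \approx 5.8519 + 4.1379 i$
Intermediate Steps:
$n = 4 + 2 i \sqrt{2}$ ($n = 4 + \sqrt{- \frac{6}{-3} - 10} = 4 + \sqrt{\left(-6\right) \left(- \frac{1}{3}\right) - 10} = 4 + \sqrt{2 - 10} = 4 + \sqrt{-8} = 4 + 2 i \sqrt{2} \approx 4.0 + 2.8284 i$)
$N{\left(A \right)} = 4 + 2 i \sqrt{2}$
$\left(- \frac{454}{-149} + \frac{396}{-250}\right) N{\left(D{\left(6 \right)} \right)} = \left(- \frac{454}{-149} + \frac{396}{-250}\right) \left(4 + 2 i \sqrt{2}\right) = \left(\left(-454\right) \left(- \frac{1}{149}\right) + 396 \left(- \frac{1}{250}\right)\right) \left(4 + 2 i \sqrt{2}\right) = \left(\frac{454}{149} - \frac{198}{125}\right) \left(4 + 2 i \sqrt{2}\right) = \frac{27248 \left(4 + 2 i \sqrt{2}\right)}{18625} = \frac{108992}{18625} + \frac{54496 i \sqrt{2}}{18625}$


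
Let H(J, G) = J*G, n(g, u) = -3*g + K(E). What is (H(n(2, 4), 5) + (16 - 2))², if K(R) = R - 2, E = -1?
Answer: 961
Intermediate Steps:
K(R) = -2 + R
n(g, u) = -3 - 3*g (n(g, u) = -3*g + (-2 - 1) = -3*g - 3 = -3 - 3*g)
H(J, G) = G*J
(H(n(2, 4), 5) + (16 - 2))² = (5*(-3 - 3*2) + (16 - 2))² = (5*(-3 - 6) + 14)² = (5*(-9) + 14)² = (-45 + 14)² = (-31)² = 961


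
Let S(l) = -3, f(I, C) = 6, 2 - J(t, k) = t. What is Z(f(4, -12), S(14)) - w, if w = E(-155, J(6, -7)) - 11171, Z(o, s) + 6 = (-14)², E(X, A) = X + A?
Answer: 11520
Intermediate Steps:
J(t, k) = 2 - t
E(X, A) = A + X
Z(o, s) = 190 (Z(o, s) = -6 + (-14)² = -6 + 196 = 190)
w = -11330 (w = ((2 - 1*6) - 155) - 11171 = ((2 - 6) - 155) - 11171 = (-4 - 155) - 11171 = -159 - 11171 = -11330)
Z(f(4, -12), S(14)) - w = 190 - 1*(-11330) = 190 + 11330 = 11520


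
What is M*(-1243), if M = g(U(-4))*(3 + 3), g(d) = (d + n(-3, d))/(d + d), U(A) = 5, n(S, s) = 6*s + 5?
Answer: -29832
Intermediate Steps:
n(S, s) = 5 + 6*s
g(d) = (5 + 7*d)/(2*d) (g(d) = (d + (5 + 6*d))/(d + d) = (5 + 7*d)/((2*d)) = (5 + 7*d)*(1/(2*d)) = (5 + 7*d)/(2*d))
M = 24 (M = ((½)*(5 + 7*5)/5)*(3 + 3) = ((½)*(⅕)*(5 + 35))*6 = ((½)*(⅕)*40)*6 = 4*6 = 24)
M*(-1243) = 24*(-1243) = -29832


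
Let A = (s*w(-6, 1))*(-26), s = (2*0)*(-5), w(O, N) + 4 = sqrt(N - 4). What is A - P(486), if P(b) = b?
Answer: -486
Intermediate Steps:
w(O, N) = -4 + sqrt(-4 + N) (w(O, N) = -4 + sqrt(N - 4) = -4 + sqrt(-4 + N))
s = 0 (s = 0*(-5) = 0)
A = 0 (A = (0*(-4 + sqrt(-4 + 1)))*(-26) = (0*(-4 + sqrt(-3)))*(-26) = (0*(-4 + I*sqrt(3)))*(-26) = 0*(-26) = 0)
A - P(486) = 0 - 1*486 = 0 - 486 = -486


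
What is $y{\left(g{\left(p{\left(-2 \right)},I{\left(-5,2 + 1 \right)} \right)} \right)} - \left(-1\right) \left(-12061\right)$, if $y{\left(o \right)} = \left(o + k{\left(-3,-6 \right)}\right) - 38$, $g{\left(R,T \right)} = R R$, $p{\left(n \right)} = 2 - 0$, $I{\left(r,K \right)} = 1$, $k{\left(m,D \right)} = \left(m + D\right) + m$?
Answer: $-12107$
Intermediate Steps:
$k{\left(m,D \right)} = D + 2 m$ ($k{\left(m,D \right)} = \left(D + m\right) + m = D + 2 m$)
$p{\left(n \right)} = 2$ ($p{\left(n \right)} = 2 + 0 = 2$)
$g{\left(R,T \right)} = R^{2}$
$y{\left(o \right)} = -50 + o$ ($y{\left(o \right)} = \left(o + \left(-6 + 2 \left(-3\right)\right)\right) - 38 = \left(o - 12\right) - 38 = \left(-12 + o\right) - 38 = -50 + o$)
$y{\left(g{\left(p{\left(-2 \right)},I{\left(-5,2 + 1 \right)} \right)} \right)} - \left(-1\right) \left(-12061\right) = \left(-50 + 2^{2}\right) - \left(-1\right) \left(-12061\right) = \left(-50 + 4\right) - 12061 = -46 - 12061 = -12107$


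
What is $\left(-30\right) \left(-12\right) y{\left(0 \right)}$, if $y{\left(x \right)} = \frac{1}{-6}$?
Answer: $-60$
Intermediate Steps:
$y{\left(x \right)} = - \frac{1}{6}$
$\left(-30\right) \left(-12\right) y{\left(0 \right)} = \left(-30\right) \left(-12\right) \left(- \frac{1}{6}\right) = 360 \left(- \frac{1}{6}\right) = -60$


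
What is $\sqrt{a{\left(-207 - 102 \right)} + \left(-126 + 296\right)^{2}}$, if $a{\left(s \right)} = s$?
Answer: $\sqrt{28591} \approx 169.09$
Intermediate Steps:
$\sqrt{a{\left(-207 - 102 \right)} + \left(-126 + 296\right)^{2}} = \sqrt{\left(-207 - 102\right) + \left(-126 + 296\right)^{2}} = \sqrt{\left(-207 - 102\right) + 170^{2}} = \sqrt{-309 + 28900} = \sqrt{28591}$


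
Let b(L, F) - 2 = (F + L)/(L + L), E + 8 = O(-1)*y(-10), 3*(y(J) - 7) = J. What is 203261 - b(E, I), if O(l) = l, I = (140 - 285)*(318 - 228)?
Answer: 2837789/14 ≈ 2.0270e+5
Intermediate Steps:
y(J) = 7 + J/3
I = -13050 (I = -145*90 = -13050)
E = -35/3 (E = -8 - (7 + (⅓)*(-10)) = -8 - (7 - 10/3) = -8 - 1*11/3 = -8 - 11/3 = -35/3 ≈ -11.667)
b(L, F) = 2 + (F + L)/(2*L) (b(L, F) = 2 + (F + L)/(L + L) = 2 + (F + L)/((2*L)) = 2 + (F + L)*(1/(2*L)) = 2 + (F + L)/(2*L))
203261 - b(E, I) = 203261 - (-13050 + 5*(-35/3))/(2*(-35/3)) = 203261 - (-3)*(-13050 - 175/3)/(2*35) = 203261 - (-3)*(-39325)/(2*35*3) = 203261 - 1*7865/14 = 203261 - 7865/14 = 2837789/14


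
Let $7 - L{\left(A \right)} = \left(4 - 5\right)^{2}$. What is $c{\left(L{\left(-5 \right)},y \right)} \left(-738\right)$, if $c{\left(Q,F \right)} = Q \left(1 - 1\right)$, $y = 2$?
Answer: $0$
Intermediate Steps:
$L{\left(A \right)} = 6$ ($L{\left(A \right)} = 7 - \left(4 - 5\right)^{2} = 7 - \left(-1\right)^{2} = 7 - 1 = 6$)
$c{\left(Q,F \right)} = 0$ ($c{\left(Q,F \right)} = Q 0 = 0$)
$c{\left(L{\left(-5 \right)},y \right)} \left(-738\right) = 0 \left(-738\right) = 0$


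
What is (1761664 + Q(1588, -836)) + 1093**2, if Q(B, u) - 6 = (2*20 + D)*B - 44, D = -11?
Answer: 3002327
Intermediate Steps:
Q(B, u) = -38 + 29*B (Q(B, u) = 6 + ((2*20 - 11)*B - 44) = 6 + ((40 - 11)*B - 44) = 6 + (29*B - 44) = 6 + (-44 + 29*B) = -38 + 29*B)
(1761664 + Q(1588, -836)) + 1093**2 = (1761664 + (-38 + 29*1588)) + 1093**2 = (1761664 + (-38 + 46052)) + 1194649 = (1761664 + 46014) + 1194649 = 1807678 + 1194649 = 3002327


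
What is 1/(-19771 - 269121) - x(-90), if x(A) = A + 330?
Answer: -69334081/288892 ≈ -240.00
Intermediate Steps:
x(A) = 330 + A
1/(-19771 - 269121) - x(-90) = 1/(-19771 - 269121) - (330 - 90) = 1/(-288892) - 1*240 = -1/288892 - 240 = -69334081/288892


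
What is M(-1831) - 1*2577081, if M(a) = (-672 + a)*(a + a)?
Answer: 6588905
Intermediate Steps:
M(a) = 2*a*(-672 + a) (M(a) = (-672 + a)*(2*a) = 2*a*(-672 + a))
M(-1831) - 1*2577081 = 2*(-1831)*(-672 - 1831) - 1*2577081 = 2*(-1831)*(-2503) - 2577081 = 9165986 - 2577081 = 6588905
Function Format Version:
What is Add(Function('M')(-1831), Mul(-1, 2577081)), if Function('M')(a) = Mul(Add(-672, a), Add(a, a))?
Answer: 6588905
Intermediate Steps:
Function('M')(a) = Mul(2, a, Add(-672, a)) (Function('M')(a) = Mul(Add(-672, a), Mul(2, a)) = Mul(2, a, Add(-672, a)))
Add(Function('M')(-1831), Mul(-1, 2577081)) = Add(Mul(2, -1831, Add(-672, -1831)), Mul(-1, 2577081)) = Add(Mul(2, -1831, -2503), -2577081) = Add(9165986, -2577081) = 6588905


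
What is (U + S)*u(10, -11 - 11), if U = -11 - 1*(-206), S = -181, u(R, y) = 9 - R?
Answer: -14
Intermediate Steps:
U = 195 (U = -11 + 206 = 195)
(U + S)*u(10, -11 - 11) = (195 - 181)*(9 - 1*10) = 14*(9 - 10) = 14*(-1) = -14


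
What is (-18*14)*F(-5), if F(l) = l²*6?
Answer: -37800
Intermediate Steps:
F(l) = 6*l²
(-18*14)*F(-5) = (-18*14)*(6*(-5)²) = -1512*25 = -252*150 = -37800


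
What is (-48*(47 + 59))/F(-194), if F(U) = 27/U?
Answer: 329024/9 ≈ 36558.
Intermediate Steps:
(-48*(47 + 59))/F(-194) = (-48*(47 + 59))/((27/(-194))) = (-48*106)/((27*(-1/194))) = -5088/(-27/194) = -5088*(-194/27) = 329024/9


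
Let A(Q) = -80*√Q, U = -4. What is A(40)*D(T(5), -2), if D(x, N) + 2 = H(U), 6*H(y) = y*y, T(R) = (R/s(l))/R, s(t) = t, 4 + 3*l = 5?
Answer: -320*√10/3 ≈ -337.31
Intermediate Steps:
l = ⅓ (l = -4/3 + (⅓)*5 = -4/3 + 5/3 = ⅓ ≈ 0.33333)
T(R) = 3 (T(R) = (R/(⅓))/R = (R*3)/R = (3*R)/R = 3)
H(y) = y²/6 (H(y) = (y*y)/6 = y²/6)
D(x, N) = ⅔ (D(x, N) = -2 + (⅙)*(-4)² = -2 + (⅙)*16 = -2 + 8/3 = ⅔)
A(40)*D(T(5), -2) = -160*√10*(⅔) = -320*√10/3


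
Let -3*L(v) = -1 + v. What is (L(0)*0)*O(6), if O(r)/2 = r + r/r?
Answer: 0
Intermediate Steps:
O(r) = 2 + 2*r (O(r) = 2*(r + r/r) = 2*(r + 1) = 2*(1 + r) = 2 + 2*r)
L(v) = 1/3 - v/3 (L(v) = -(-1 + v)/3 = 1/3 - v/3)
(L(0)*0)*O(6) = ((1/3 - 1/3*0)*0)*(2 + 2*6) = ((1/3 + 0)*0)*(2 + 12) = ((1/3)*0)*14 = 0*14 = 0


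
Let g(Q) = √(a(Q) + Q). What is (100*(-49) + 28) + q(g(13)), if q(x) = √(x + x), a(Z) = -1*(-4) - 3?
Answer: -4872 + 2^(¾)*7^(¼) ≈ -4869.3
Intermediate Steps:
a(Z) = 1 (a(Z) = 4 - 3 = 1)
g(Q) = √(1 + Q)
q(x) = √2*√x (q(x) = √(2*x) = √2*√x)
(100*(-49) + 28) + q(g(13)) = (100*(-49) + 28) + √2*√(√(1 + 13)) = (-4900 + 28) + √2*√(√14) = -4872 + √2*14^(¼) = -4872 + 2^(¾)*7^(¼)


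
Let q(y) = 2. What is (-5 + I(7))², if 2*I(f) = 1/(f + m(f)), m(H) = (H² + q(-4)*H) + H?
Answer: 591361/23716 ≈ 24.935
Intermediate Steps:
m(H) = H² + 3*H (m(H) = (H² + 2*H) + H = H² + 3*H)
I(f) = 1/(2*(f + f*(3 + f)))
(-5 + I(7))² = (-5 + (½)/(7*(4 + 7)))² = (-5 + (½)*(⅐)/11)² = (-5 + (½)*(⅐)*(1/11))² = (-5 + 1/154)² = (-769/154)² = 591361/23716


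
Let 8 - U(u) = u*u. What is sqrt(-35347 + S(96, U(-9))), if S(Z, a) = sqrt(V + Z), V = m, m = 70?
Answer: sqrt(-35347 + sqrt(166)) ≈ 187.97*I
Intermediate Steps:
U(u) = 8 - u**2 (U(u) = 8 - u*u = 8 - u**2)
V = 70
S(Z, a) = sqrt(70 + Z)
sqrt(-35347 + S(96, U(-9))) = sqrt(-35347 + sqrt(70 + 96)) = sqrt(-35347 + sqrt(166))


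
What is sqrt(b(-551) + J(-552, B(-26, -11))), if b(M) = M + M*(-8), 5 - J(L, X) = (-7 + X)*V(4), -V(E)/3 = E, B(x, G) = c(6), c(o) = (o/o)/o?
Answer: 6*sqrt(105) ≈ 61.482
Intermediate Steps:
c(o) = 1/o
B(x, G) = 1/6
V(E) = -3*E
J(L, X) = -79 + 12*X (J(L, X) = 5 - (-7 + X)*(-3*4) = 5 - (-7 + X)*(-12) = 5 - (84 - 12*X) = 5 + (-84 + 12*X) = -79 + 12*X)
b(M) = -7*M (b(M) = M - 8*M = -7*M)
sqrt(b(-551) + J(-552, B(-26, -11))) = sqrt(-7*(-551) + (-79 + 12*(1/6))) = sqrt(3857 + (-79 + 2)) = sqrt(3857 - 77) = sqrt(3780) = 6*sqrt(105)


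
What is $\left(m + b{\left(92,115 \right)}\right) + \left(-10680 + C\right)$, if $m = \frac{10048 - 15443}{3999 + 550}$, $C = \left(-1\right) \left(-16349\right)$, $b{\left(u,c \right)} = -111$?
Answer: $\frac{25277947}{4549} \approx 5556.8$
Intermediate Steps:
$C = 16349$
$m = - \frac{5395}{4549} \approx -1.186$
$\left(m + b{\left(92,115 \right)}\right) + \left(-10680 + C\right) = \left(- \frac{5395}{4549} - 111\right) + \left(-10680 + 16349\right) = - \frac{510334}{4549} + 5669 = \frac{25277947}{4549}$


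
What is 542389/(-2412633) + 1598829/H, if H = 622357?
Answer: 3519828015884/1501519035981 ≈ 2.3442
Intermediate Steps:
542389/(-2412633) + 1598829/H = 542389/(-2412633) + 1598829/622357 = 542389*(-1/2412633) + 1598829*(1/622357) = -542389/2412633 + 1598829/622357 = 3519828015884/1501519035981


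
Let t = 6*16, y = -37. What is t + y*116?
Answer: -4196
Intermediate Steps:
t = 96
t + y*116 = 96 - 37*116 = 96 - 4292 = -4196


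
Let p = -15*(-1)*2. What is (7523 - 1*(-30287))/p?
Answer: 3781/3 ≈ 1260.3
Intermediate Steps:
p = 30 (p = 15*2 = 30)
(7523 - 1*(-30287))/p = (7523 - 1*(-30287))/30 = (7523 + 30287)*(1/30) = 37810*(1/30) = 3781/3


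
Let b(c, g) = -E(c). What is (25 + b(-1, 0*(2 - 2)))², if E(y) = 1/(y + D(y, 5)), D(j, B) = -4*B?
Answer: 276676/441 ≈ 627.38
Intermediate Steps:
E(y) = 1/(-20 + y) (E(y) = 1/(y - 4*5) = 1/(y - 20) = 1/(-20 + y))
b(c, g) = -1/(-20 + c)
(25 + b(-1, 0*(2 - 2)))² = (25 - 1/(-20 - 1))² = (25 - 1/(-21))² = (25 - 1*(-1/21))² = (25 + 1/21)² = (526/21)² = 276676/441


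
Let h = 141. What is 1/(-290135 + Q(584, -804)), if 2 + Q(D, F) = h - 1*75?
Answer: -1/290071 ≈ -3.4474e-6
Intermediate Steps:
Q(D, F) = 64 (Q(D, F) = -2 + (141 - 1*75) = -2 + (141 - 75) = -2 + 66 = 64)
1/(-290135 + Q(584, -804)) = 1/(-290135 + 64) = 1/(-290071) = -1/290071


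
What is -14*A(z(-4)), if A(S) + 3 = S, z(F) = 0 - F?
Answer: -14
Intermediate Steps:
z(F) = -F
A(S) = -3 + S
-14*A(z(-4)) = -14*(-3 - 1*(-4)) = -14*(-3 + 4) = -14*1 = -14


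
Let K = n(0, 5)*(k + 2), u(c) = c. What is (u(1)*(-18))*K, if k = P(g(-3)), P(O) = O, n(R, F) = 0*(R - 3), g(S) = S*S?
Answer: 0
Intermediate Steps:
g(S) = S²
n(R, F) = 0 (n(R, F) = 0*(-3 + R) = 0)
k = 9 (k = (-3)² = 9)
K = 0 (K = 0*(9 + 2) = 0*11 = 0)
(u(1)*(-18))*K = (1*(-18))*0 = -18*0 = 0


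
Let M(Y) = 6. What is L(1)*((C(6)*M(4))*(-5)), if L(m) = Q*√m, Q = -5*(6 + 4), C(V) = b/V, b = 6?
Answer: 1500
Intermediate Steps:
C(V) = 6/V
Q = -50 (Q = -5*10 = -50)
L(m) = -50*√m
L(1)*((C(6)*M(4))*(-5)) = (-50*√1)*(((6/6)*6)*(-5)) = (-50*1)*(((6*(⅙))*6)*(-5)) = -50*1*6*(-5) = -300*(-5) = -50*(-30) = 1500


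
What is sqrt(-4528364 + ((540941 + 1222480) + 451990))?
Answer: I*sqrt(2312953) ≈ 1520.8*I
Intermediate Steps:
sqrt(-4528364 + ((540941 + 1222480) + 451990)) = sqrt(-4528364 + (1763421 + 451990)) = sqrt(-4528364 + 2215411) = sqrt(-2312953) = I*sqrt(2312953)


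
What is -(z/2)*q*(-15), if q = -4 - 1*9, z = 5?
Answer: -975/2 ≈ -487.50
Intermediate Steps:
q = -13 (q = -4 - 9 = -13)
-(z/2)*q*(-15) = -(5/2)*(-13)*(-15) = -(-65)*(-15)/2 = -1*975/2 = -975/2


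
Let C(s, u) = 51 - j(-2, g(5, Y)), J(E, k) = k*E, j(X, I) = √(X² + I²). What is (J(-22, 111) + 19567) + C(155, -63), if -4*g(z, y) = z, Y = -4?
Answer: 17176 - √89/4 ≈ 17174.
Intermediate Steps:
g(z, y) = -z/4
j(X, I) = √(I² + X²)
J(E, k) = E*k
C(s, u) = 51 - √89/4 (C(s, u) = 51 - √((-¼*5)² + (-2)²) = 51 - √((-5/4)² + 4) = 51 - √(25/16 + 4) = 51 - √(89/16) = 51 - √89/4)
(J(-22, 111) + 19567) + C(155, -63) = (-22*111 + 19567) + (51 - √89/4) = (-2442 + 19567) + (51 - √89/4) = 17125 + (51 - √89/4) = 17176 - √89/4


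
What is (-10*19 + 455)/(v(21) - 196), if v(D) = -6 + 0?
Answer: -265/202 ≈ -1.3119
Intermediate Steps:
v(D) = -6
(-10*19 + 455)/(v(21) - 196) = (-10*19 + 455)/(-6 - 196) = (-190 + 455)/(-202) = 265*(-1/202) = -265/202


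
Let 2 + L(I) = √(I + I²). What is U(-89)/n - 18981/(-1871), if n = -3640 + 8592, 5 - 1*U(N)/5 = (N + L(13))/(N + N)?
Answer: 16738390981/1649204176 + 5*√182/881456 ≈ 10.149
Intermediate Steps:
L(I) = -2 + √(I + I²)
U(N) = 25 - 5*(-2 + N + √182)/(2*N) (U(N) = 25 - 5*(N + (-2 + √(13*(1 + 13))))/(N + N) = 25 - 5*(N + (-2 + √(13*14)))/(2*N) = 25 - 5*(N + (-2 + √182))*1/(2*N) = 25 - 5*(-2 + N + √182)*1/(2*N) = 25 - 5*(-2 + N + √182)/(2*N))
n = 4952
U(-89)/n - 18981/(-1871) = ((5/2)*(2 - √182 + 9*(-89))/(-89))/4952 - 18981/(-1871) = ((5/2)*(-1/89)*(2 - √182 - 801))*(1/4952) - 18981*(-1/1871) = ((5/2)*(-1/89)*(-799 - √182))*(1/4952) + 18981/1871 = (3995/178 + 5*√182/178)*(1/4952) + 18981/1871 = (3995/881456 + 5*√182/881456) + 18981/1871 = 16738390981/1649204176 + 5*√182/881456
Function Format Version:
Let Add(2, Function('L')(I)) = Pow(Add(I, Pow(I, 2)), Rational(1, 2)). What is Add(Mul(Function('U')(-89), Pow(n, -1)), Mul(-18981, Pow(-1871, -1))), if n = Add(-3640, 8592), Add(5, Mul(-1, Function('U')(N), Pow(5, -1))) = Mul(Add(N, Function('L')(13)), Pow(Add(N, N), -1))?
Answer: Add(Rational(16738390981, 1649204176), Mul(Rational(5, 881456), Pow(182, Rational(1, 2)))) ≈ 10.149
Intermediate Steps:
Function('L')(I) = Add(-2, Pow(Add(I, Pow(I, 2)), Rational(1, 2)))
Function('U')(N) = Add(25, Mul(Rational(-5, 2), Pow(N, -1), Add(-2, N, Pow(182, Rational(1, 2))))) (Function('U')(N) = Add(25, Mul(-5, Mul(Add(N, Add(-2, Pow(Mul(13, Add(1, 13)), Rational(1, 2)))), Pow(Add(N, N), -1)))) = Add(25, Mul(-5, Mul(Add(N, Add(-2, Pow(Mul(13, 14), Rational(1, 2)))), Pow(Mul(2, N), -1)))) = Add(25, Mul(-5, Mul(Add(N, Add(-2, Pow(182, Rational(1, 2)))), Mul(Rational(1, 2), Pow(N, -1))))) = Add(25, Mul(-5, Mul(Add(-2, N, Pow(182, Rational(1, 2))), Mul(Rational(1, 2), Pow(N, -1))))) = Add(25, Mul(-5, Mul(Rational(1, 2), Pow(N, -1), Add(-2, N, Pow(182, Rational(1, 2)))))) = Add(25, Mul(Rational(-5, 2), Pow(N, -1), Add(-2, N, Pow(182, Rational(1, 2))))))
n = 4952
Add(Mul(Function('U')(-89), Pow(n, -1)), Mul(-18981, Pow(-1871, -1))) = Add(Mul(Mul(Rational(5, 2), Pow(-89, -1), Add(2, Mul(-1, Pow(182, Rational(1, 2))), Mul(9, -89))), Pow(4952, -1)), Mul(-18981, Pow(-1871, -1))) = Add(Mul(Mul(Rational(5, 2), Rational(-1, 89), Add(2, Mul(-1, Pow(182, Rational(1, 2))), -801)), Rational(1, 4952)), Mul(-18981, Rational(-1, 1871))) = Add(Mul(Mul(Rational(5, 2), Rational(-1, 89), Add(-799, Mul(-1, Pow(182, Rational(1, 2))))), Rational(1, 4952)), Rational(18981, 1871)) = Add(Mul(Add(Rational(3995, 178), Mul(Rational(5, 178), Pow(182, Rational(1, 2)))), Rational(1, 4952)), Rational(18981, 1871)) = Add(Add(Rational(3995, 881456), Mul(Rational(5, 881456), Pow(182, Rational(1, 2)))), Rational(18981, 1871)) = Add(Rational(16738390981, 1649204176), Mul(Rational(5, 881456), Pow(182, Rational(1, 2))))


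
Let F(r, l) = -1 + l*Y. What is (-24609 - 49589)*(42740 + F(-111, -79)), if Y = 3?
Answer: -3153563396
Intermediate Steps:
F(r, l) = -1 + 3*l (F(r, l) = -1 + l*3 = -1 + 3*l)
(-24609 - 49589)*(42740 + F(-111, -79)) = (-24609 - 49589)*(42740 + (-1 + 3*(-79))) = -74198*(42740 + (-1 - 237)) = -74198*(42740 - 238) = -74198*42502 = -3153563396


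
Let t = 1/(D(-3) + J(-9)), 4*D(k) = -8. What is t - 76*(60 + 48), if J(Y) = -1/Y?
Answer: -139545/17 ≈ -8208.5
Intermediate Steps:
D(k) = -2 (D(k) = (¼)*(-8) = -2)
t = -9/17 (t = 1/(-2 - 1/(-9)) = 1/(-2 - 1*(-⅑)) = 1/(-2 + ⅑) = 1/(-17/9) = -9/17 ≈ -0.52941)
t - 76*(60 + 48) = -9/17 - 76*(60 + 48) = -9/17 - 76*108 = -9/17 - 8208 = -139545/17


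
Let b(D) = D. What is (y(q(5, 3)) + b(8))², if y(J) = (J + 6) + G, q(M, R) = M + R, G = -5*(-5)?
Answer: 2209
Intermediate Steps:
G = 25
y(J) = 31 + J (y(J) = (J + 6) + 25 = (6 + J) + 25 = 31 + J)
(y(q(5, 3)) + b(8))² = ((31 + (5 + 3)) + 8)² = ((31 + 8) + 8)² = (39 + 8)² = 47² = 2209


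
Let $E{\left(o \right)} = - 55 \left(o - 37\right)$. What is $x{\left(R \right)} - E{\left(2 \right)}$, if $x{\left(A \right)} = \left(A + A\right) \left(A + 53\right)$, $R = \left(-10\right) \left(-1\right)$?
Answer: $-665$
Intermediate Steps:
$E{\left(o \right)} = 2035 - 55 o$ ($E{\left(o \right)} = - 55 \left(-37 + o\right) = 2035 - 55 o$)
$R = 10$
$x{\left(A \right)} = 2 A \left(53 + A\right)$
$x{\left(R \right)} - E{\left(2 \right)} = 2 \cdot 10 \left(53 + 10\right) - \left(2035 - 110\right) = 2 \cdot 10 \cdot 63 - \left(2035 - 110\right) = 1260 - 1925 = -665$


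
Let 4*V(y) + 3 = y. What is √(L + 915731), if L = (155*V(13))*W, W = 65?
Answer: 3*√418186/2 ≈ 970.01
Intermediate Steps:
V(y) = -¾ + y/4
L = 50375/2 (L = (155*(-¾ + (¼)*13))*65 = (155*(-¾ + 13/4))*65 = (155*(5/2))*65 = (775/2)*65 = 50375/2 ≈ 25188.)
√(L + 915731) = √(50375/2 + 915731) = √(1881837/2) = 3*√418186/2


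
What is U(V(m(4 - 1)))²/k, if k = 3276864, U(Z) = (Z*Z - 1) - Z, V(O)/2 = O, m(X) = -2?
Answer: 361/3276864 ≈ 0.00011017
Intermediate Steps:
V(O) = 2*O
U(Z) = -1 + Z² - Z (U(Z) = (Z² - 1) - Z = (-1 + Z²) - Z = -1 + Z² - Z)
U(V(m(4 - 1)))²/k = (-1 + (2*(-2))² - 2*(-2))²/3276864 = (-1 + (-4)² - 1*(-4))²*(1/3276864) = (-1 + 16 + 4)²*(1/3276864) = 19²*(1/3276864) = 361*(1/3276864) = 361/3276864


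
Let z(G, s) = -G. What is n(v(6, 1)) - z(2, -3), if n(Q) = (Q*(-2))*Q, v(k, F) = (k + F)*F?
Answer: -96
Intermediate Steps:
v(k, F) = F*(F + k) (v(k, F) = (F + k)*F = F*(F + k))
n(Q) = -2*Q² (n(Q) = (-2*Q)*Q = -2*Q²)
n(v(6, 1)) - z(2, -3) = -2*(1 + 6)² - (-1)*2 = -2*(1*7)² - 1*(-2) = -2*7² + 2 = -2*49 + 2 = -98 + 2 = -96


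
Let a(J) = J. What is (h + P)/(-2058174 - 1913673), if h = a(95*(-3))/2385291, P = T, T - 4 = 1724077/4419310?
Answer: -5141836369433/4652065680158403430 ≈ -1.1053e-6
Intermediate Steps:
T = 19401317/4419310 (T = 4 + 1724077/4419310 = 19401317/4419310 ≈ 4.3901)
P = 19401317/4419310 ≈ 4.3901
h = -95/795097 (h = (95*(-3))/2385291 = -285*1/2385291 = -95/795097 ≈ -0.00011948)
(h + P)/(-2058174 - 1913673) = (-95/795097 + 19401317/4419310)/(-2058174 - 1913673) = (15425509108299/3513780123070)/(-3971847) = (15425509108299/3513780123070)*(-1/3971847) = -5141836369433/4652065680158403430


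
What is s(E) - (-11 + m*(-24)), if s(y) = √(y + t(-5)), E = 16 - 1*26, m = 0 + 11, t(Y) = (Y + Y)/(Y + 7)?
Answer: 275 + I*√15 ≈ 275.0 + 3.873*I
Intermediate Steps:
t(Y) = 2*Y/(7 + Y) (t(Y) = (2*Y)/(7 + Y) = 2*Y/(7 + Y))
m = 11
E = -10 (E = 16 - 26 = -10)
s(y) = √(-5 + y) (s(y) = √(y + 2*(-5)/(7 - 5)) = √(y + 2*(-5)/2) = √(y + 2*(-5)*(½)) = √(y - 5) = √(-5 + y))
s(E) - (-11 + m*(-24)) = √(-5 - 10) - (-11 + 11*(-24)) = √(-15) - (-11 - 264) = I*√15 - 1*(-275) = I*√15 + 275 = 275 + I*√15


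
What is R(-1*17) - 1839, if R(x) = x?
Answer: -1856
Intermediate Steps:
R(-1*17) - 1839 = -1*17 - 1839 = -17 - 1839 = -1856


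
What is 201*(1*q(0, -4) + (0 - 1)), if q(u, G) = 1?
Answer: 0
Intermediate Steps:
201*(1*q(0, -4) + (0 - 1)) = 201*(1*1 + (0 - 1)) = 201*(1 - 1) = 201*0 = 0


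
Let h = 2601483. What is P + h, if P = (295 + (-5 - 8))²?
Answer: 2681007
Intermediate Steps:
P = 79524 (P = (295 - 13)² = 282² = 79524)
P + h = 79524 + 2601483 = 2681007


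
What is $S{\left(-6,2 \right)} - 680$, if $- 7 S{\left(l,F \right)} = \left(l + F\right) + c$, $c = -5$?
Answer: $- \frac{4751}{7} \approx -678.71$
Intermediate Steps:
$S{\left(l,F \right)} = \frac{5}{7} - \frac{F}{7} - \frac{l}{7}$ ($S{\left(l,F \right)} = - \frac{\left(l + F\right) - 5}{7} = - \frac{\left(F + l\right) - 5}{7} = - \frac{-5 + F + l}{7} = \frac{5}{7} - \frac{F}{7} - \frac{l}{7}$)
$S{\left(-6,2 \right)} - 680 = \left(\frac{5}{7} - \frac{2}{7} - - \frac{6}{7}\right) - 680 = \left(\frac{5}{7} - \frac{2}{7} + \frac{6}{7}\right) - 680 = \frac{9}{7} - 680 = - \frac{4751}{7}$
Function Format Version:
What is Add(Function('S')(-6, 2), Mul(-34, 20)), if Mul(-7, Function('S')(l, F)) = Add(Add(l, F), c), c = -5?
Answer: Rational(-4751, 7) ≈ -678.71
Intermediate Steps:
Function('S')(l, F) = Add(Rational(5, 7), Mul(Rational(-1, 7), F), Mul(Rational(-1, 7), l)) (Function('S')(l, F) = Mul(Rational(-1, 7), Add(Add(l, F), -5)) = Mul(Rational(-1, 7), Add(Add(F, l), -5)) = Mul(Rational(-1, 7), Add(-5, F, l)) = Add(Rational(5, 7), Mul(Rational(-1, 7), F), Mul(Rational(-1, 7), l)))
Add(Function('S')(-6, 2), Mul(-34, 20)) = Add(Add(Rational(5, 7), Mul(Rational(-1, 7), 2), Mul(Rational(-1, 7), -6)), Mul(-34, 20)) = Add(Add(Rational(5, 7), Rational(-2, 7), Rational(6, 7)), -680) = Add(Rational(9, 7), -680) = Rational(-4751, 7)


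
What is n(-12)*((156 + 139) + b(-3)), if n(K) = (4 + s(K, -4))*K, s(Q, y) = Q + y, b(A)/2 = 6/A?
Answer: 41904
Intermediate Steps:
b(A) = 12/A (b(A) = 2*(6/A) = 12/A)
n(K) = K² (n(K) = (4 + (K - 4))*K = (4 + (-4 + K))*K = K*K = K²)
n(-12)*((156 + 139) + b(-3)) = (-12)²*((156 + 139) + 12/(-3)) = 144*(295 + 12*(-⅓)) = 144*(295 - 4) = 144*291 = 41904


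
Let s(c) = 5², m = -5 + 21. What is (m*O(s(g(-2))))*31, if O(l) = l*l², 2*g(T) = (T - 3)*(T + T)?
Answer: 7750000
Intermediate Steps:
g(T) = T*(-3 + T) (g(T) = ((T - 3)*(T + T))/2 = ((-3 + T)*(2*T))/2 = (2*T*(-3 + T))/2 = T*(-3 + T))
m = 16
s(c) = 25
O(l) = l³
(m*O(s(g(-2))))*31 = (16*25³)*31 = (16*15625)*31 = 250000*31 = 7750000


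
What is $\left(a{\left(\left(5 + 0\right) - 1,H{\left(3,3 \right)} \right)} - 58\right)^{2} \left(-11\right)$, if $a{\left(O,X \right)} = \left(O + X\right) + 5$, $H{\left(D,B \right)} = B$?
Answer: $-23276$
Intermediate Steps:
$a{\left(O,X \right)} = 5 + O + X$
$\left(a{\left(\left(5 + 0\right) - 1,H{\left(3,3 \right)} \right)} - 58\right)^{2} \left(-11\right) = \left(\left(5 + \left(\left(5 + 0\right) - 1\right) + 3\right) - 58\right)^{2} \left(-11\right) = \left(\left(5 + \left(5 - 1\right) + 3\right) - 58\right)^{2} \left(-11\right) = \left(\left(5 + 4 + 3\right) - 58\right)^{2} \left(-11\right) = \left(12 - 58\right)^{2} \left(-11\right) = \left(-46\right)^{2} \left(-11\right) = 2116 \left(-11\right) = -23276$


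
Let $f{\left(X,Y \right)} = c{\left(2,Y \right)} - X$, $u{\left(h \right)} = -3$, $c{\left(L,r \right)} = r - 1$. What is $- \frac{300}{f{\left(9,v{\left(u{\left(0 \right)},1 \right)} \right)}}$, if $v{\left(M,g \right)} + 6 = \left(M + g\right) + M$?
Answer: $\frac{100}{7} \approx 14.286$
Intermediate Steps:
$c{\left(L,r \right)} = -1 + r$
$v{\left(M,g \right)} = -6 + g + 2 M$ ($v{\left(M,g \right)} = -6 + \left(\left(M + g\right) + M\right) = -6 + \left(g + 2 M\right) = -6 + g + 2 M$)
$f{\left(X,Y \right)} = -1 + Y - X$ ($f{\left(X,Y \right)} = \left(-1 + Y\right) - X = -1 + Y - X$)
$- \frac{300}{f{\left(9,v{\left(u{\left(0 \right)},1 \right)} \right)}} = - \frac{300}{-1 + \left(-6 + 1 + 2 \left(-3\right)\right) - 9} = - \frac{300}{-1 - 11 - 9} = - \frac{300}{-21} = \left(-300\right) \left(- \frac{1}{21}\right) = \frac{100}{7}$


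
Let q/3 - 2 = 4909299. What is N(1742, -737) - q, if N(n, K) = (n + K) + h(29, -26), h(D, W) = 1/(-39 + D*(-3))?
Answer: -1855589149/126 ≈ -1.4727e+7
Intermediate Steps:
q = 14727903 (q = 6 + 3*4909299 = 6 + 14727897 = 14727903)
h(D, W) = 1/(-39 - 3*D)
N(n, K) = -1/126 + K + n (N(n, K) = (n + K) - 1/(39 + 3*29) = (K + n) - 1/(39 + 87) = (K + n) - 1/126 = -1/126 + K + n)
N(1742, -737) - q = (-1/126 - 737 + 1742) - 1*14727903 = 126629/126 - 14727903 = -1855589149/126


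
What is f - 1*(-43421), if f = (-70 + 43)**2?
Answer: 44150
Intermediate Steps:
f = 729 (f = (-27)**2 = 729)
f - 1*(-43421) = 729 - 1*(-43421) = 729 + 43421 = 44150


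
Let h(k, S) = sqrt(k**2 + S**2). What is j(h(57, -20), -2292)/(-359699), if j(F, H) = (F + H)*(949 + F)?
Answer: 2171459/359699 + 1343*sqrt(3649)/359699 ≈ 6.2624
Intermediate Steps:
h(k, S) = sqrt(S**2 + k**2)
j(F, H) = (949 + F)*(F + H)
j(h(57, -20), -2292)/(-359699) = ((sqrt((-20)**2 + 57**2))**2 + 949*sqrt((-20)**2 + 57**2) + 949*(-2292) + sqrt((-20)**2 + 57**2)*(-2292))/(-359699) = ((sqrt(400 + 3249))**2 + 949*sqrt(400 + 3249) - 2175108 + sqrt(400 + 3249)*(-2292))*(-1/359699) = ((sqrt(3649))**2 + 949*sqrt(3649) - 2175108 + sqrt(3649)*(-2292))*(-1/359699) = (3649 + 949*sqrt(3649) - 2175108 - 2292*sqrt(3649))*(-1/359699) = (-2171459 - 1343*sqrt(3649))*(-1/359699) = 2171459/359699 + 1343*sqrt(3649)/359699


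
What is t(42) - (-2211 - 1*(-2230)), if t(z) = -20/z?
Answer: -409/21 ≈ -19.476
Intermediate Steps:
t(42) - (-2211 - 1*(-2230)) = -20/42 - (-2211 - 1*(-2230)) = -20*1/42 - (-2211 + 2230) = -10/21 - 1*19 = -10/21 - 19 = -409/21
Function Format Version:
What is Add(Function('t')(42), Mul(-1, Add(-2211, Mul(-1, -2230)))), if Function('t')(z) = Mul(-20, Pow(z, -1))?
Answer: Rational(-409, 21) ≈ -19.476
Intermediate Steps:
Add(Function('t')(42), Mul(-1, Add(-2211, Mul(-1, -2230)))) = Add(Mul(-20, Pow(42, -1)), Mul(-1, Add(-2211, Mul(-1, -2230)))) = Add(Mul(-20, Rational(1, 42)), Mul(-1, Add(-2211, 2230))) = Add(Rational(-10, 21), Mul(-1, 19)) = Add(Rational(-10, 21), -19) = Rational(-409, 21)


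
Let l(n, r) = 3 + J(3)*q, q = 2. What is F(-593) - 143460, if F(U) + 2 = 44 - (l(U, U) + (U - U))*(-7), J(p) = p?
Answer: -143355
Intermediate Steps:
l(n, r) = 9 (l(n, r) = 3 + 3*2 = 3 + 6 = 9)
F(U) = 105 (F(U) = -2 + (44 - (9 + (U - U))*(-7)) = -2 + (44 - (9 + 0)*(-7)) = -2 + (44 - 9*(-7)) = -2 + (44 - 1*(-63)) = -2 + (44 + 63) = -2 + 107 = 105)
F(-593) - 143460 = 105 - 143460 = -143355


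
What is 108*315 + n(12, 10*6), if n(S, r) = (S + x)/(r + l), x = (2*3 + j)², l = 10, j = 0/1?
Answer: 1190724/35 ≈ 34021.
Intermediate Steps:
j = 0 (j = 0*1 = 0)
x = 36 (x = (2*3 + 0)² = (6 + 0)² = 6² = 36)
n(S, r) = (36 + S)/(10 + r) (n(S, r) = (S + 36)/(r + 10) = (36 + S)/(10 + r))
108*315 + n(12, 10*6) = 108*315 + (36 + 12)/(10 + 10*6) = 34020 + 48/(10 + 60) = 34020 + 48/70 = 34020 + (1/70)*48 = 34020 + 24/35 = 1190724/35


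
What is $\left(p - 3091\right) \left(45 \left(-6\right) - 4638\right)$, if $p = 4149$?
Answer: $-5192664$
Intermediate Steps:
$\left(p - 3091\right) \left(45 \left(-6\right) - 4638\right) = \left(4149 - 3091\right) \left(45 \left(-6\right) - 4638\right) = 1058 \left(-270 - 4638\right) = 1058 \left(-4908\right) = -5192664$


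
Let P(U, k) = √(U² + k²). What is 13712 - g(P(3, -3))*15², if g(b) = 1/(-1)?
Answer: 13937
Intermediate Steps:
g(b) = -1
13712 - g(P(3, -3))*15² = 13712 - (-1)*15² = 13712 - (-1)*225 = 13712 - 1*(-225) = 13712 + 225 = 13937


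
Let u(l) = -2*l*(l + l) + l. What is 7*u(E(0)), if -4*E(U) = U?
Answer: 0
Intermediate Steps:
E(U) = -U/4
u(l) = l - 4*l² (u(l) = -2*l*2*l + l = -4*l² + l = l - 4*l²)
7*u(E(0)) = 7*((-¼*0)*(1 - (-1)*0)) = 7*(0*(1 - 4*0)) = 7*(0*(1 + 0)) = 7*(0*1) = 7*0 = 0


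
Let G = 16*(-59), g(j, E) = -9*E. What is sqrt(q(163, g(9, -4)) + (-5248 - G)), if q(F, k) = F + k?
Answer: I*sqrt(4105) ≈ 64.07*I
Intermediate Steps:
G = -944
sqrt(q(163, g(9, -4)) + (-5248 - G)) = sqrt((163 - 9*(-4)) + (-5248 - 1*(-944))) = sqrt((163 + 36) + (-5248 + 944)) = sqrt(199 - 4304) = sqrt(-4105) = I*sqrt(4105)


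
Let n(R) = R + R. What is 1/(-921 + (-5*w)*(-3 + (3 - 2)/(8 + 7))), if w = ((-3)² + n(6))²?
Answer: 1/5547 ≈ 0.00018028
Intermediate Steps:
n(R) = 2*R
w = 441 (w = ((-3)² + 2*6)² = (9 + 12)² = 21² = 441)
1/(-921 + (-5*w)*(-3 + (3 - 2)/(8 + 7))) = 1/(-921 + (-5*441)*(-3 + (3 - 2)/(8 + 7))) = 1/(-921 - 2205*(-3 + 1/15)) = 1/(-921 - 2205*(-44/15)) = 1/(-921 + 6468) = 1/5547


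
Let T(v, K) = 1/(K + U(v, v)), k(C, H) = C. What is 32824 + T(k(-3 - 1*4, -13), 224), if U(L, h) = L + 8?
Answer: 7385401/225 ≈ 32824.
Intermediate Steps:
U(L, h) = 8 + L
T(v, K) = 1/(8 + K + v) (T(v, K) = 1/(K + (8 + v)) = 1/(8 + K + v))
32824 + T(k(-3 - 1*4, -13), 224) = 32824 + 1/(8 + 224 + (-3 - 1*4)) = 32824 + 1/(8 + 224 + (-3 - 4)) = 32824 + 1/(8 + 224 - 7) = 32824 + 1/225 = 7385401/225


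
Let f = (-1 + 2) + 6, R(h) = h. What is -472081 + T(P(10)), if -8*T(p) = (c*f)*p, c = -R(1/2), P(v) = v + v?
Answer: -1888289/4 ≈ -4.7207e+5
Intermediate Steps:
P(v) = 2*v
f = 7 (f = 1 + 6 = 7)
c = -1/2 ≈ -0.50000
T(p) = 7*p/16 (T(p) = -(-1/2*7)*p/8 = -(-7)*p/16 = 7*p/16)
-472081 + T(P(10)) = -472081 + 7*(2*10)/16 = -472081 + (7/16)*20 = -472081 + 35/4 = -1888289/4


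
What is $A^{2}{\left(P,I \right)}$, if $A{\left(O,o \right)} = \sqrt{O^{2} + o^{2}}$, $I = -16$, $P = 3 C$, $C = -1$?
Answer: $265$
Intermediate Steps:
$P = -3$ ($P = 3 \left(-1\right) = -3$)
$A^{2}{\left(P,I \right)} = \left(\sqrt{\left(-3\right)^{2} + \left(-16\right)^{2}}\right)^{2} = \left(\sqrt{9 + 256}\right)^{2} = \left(\sqrt{265}\right)^{2} = 265$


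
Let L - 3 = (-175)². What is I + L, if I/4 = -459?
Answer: 28792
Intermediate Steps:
I = -1836 (I = 4*(-459) = -1836)
L = 30628 (L = 3 + (-175)² = 3 + 30625 = 30628)
I + L = -1836 + 30628 = 28792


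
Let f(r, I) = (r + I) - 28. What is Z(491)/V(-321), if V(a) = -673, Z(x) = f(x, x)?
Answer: -954/673 ≈ -1.4175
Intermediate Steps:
f(r, I) = -28 + I + r (f(r, I) = (I + r) - 28 = -28 + I + r)
Z(x) = -28 + 2*x (Z(x) = -28 + x + x = -28 + 2*x)
Z(491)/V(-321) = (-28 + 2*491)/(-673) = (-28 + 982)*(-1/673) = 954*(-1/673) = -954/673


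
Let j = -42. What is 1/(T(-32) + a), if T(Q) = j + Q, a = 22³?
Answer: 1/10574 ≈ 9.4572e-5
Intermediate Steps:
a = 10648
T(Q) = -42 + Q
1/(T(-32) + a) = 1/((-42 - 32) + 10648) = 1/(-74 + 10648) = 1/10574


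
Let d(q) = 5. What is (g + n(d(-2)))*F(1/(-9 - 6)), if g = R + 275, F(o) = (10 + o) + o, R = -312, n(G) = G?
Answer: -4736/15 ≈ -315.73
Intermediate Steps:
F(o) = 10 + 2*o
g = -37 (g = -312 + 275 = -37)
(g + n(d(-2)))*F(1/(-9 - 6)) = (-37 + 5)*(10 + 2/(-9 - 6)) = -32*(10 + 2/(-15)) = -32*(10 + 2*(-1/15)) = -32*(10 - 2/15) = -32*148/15 = -4736/15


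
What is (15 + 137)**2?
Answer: 23104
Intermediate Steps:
(15 + 137)**2 = 152**2 = 23104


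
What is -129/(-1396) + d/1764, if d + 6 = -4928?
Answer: -1665077/615636 ≈ -2.7046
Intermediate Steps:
d = -4934 (d = -6 - 4928 = -4934)
-129/(-1396) + d/1764 = -129/(-1396) - 4934/1764 = -129*(-1/1396) - 4934*1/1764 = 129/1396 - 2467/882 = -1665077/615636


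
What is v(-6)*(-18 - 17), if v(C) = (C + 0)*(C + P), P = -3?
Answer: -1890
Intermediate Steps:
v(C) = C*(-3 + C) (v(C) = (C + 0)*(C - 3) = C*(-3 + C))
v(-6)*(-18 - 17) = (-6*(-3 - 6))*(-18 - 17) = -6*(-9)*(-35) = 54*(-35) = -1890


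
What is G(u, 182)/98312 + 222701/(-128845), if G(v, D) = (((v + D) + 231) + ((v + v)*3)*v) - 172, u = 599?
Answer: 127796169079/6333504820 ≈ 20.178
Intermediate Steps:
G(v, D) = 59 + D + v + 6*v² (G(v, D) = (((D + v) + 231) + ((2*v)*3)*v) - 172 = ((231 + D + v) + (6*v)*v) - 172 = ((231 + D + v) + 6*v²) - 172 = (231 + D + v + 6*v²) - 172 = 59 + D + v + 6*v²)
G(u, 182)/98312 + 222701/(-128845) = (59 + 182 + 599 + 6*599²)/98312 + 222701/(-128845) = (59 + 182 + 599 + 6*358801)*(1/98312) + 222701*(-1/128845) = (59 + 182 + 599 + 2152806)*(1/98312) - 222701/128845 = 2153646*(1/98312) - 222701/128845 = 1076823/49156 - 222701/128845 = 127796169079/6333504820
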